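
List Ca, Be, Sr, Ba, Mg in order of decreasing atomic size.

Be is in period 2, group 2; Mg is in period 3, group 2; Ca is in period 4, group 2; Sr is in period 5, group 2; Ba is in period 6, group 2.
Atomic radius shrinks across a period as nuclear charge pulls the same shell inward, and grows down a group as new shells are added.
All are in group 2, so atomic radius increases down the group.
So from largest to smallest: Ba > Sr > Ca > Mg > Be.

Ba, Sr, Ca, Mg, Be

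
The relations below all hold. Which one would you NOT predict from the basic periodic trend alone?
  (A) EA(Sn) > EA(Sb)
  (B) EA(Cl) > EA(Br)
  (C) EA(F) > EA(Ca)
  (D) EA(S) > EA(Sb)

(A)

The general trend: electron affinity increases across a period and decreases down a group.
(A) Sn (period 5, group 14) vs Sb (period 5, group 15): the stated order contradicts the simple trend.
(B) Cl (period 3, group 17) vs Br (period 4, group 17): the stated order agrees with the simple trend.
(C) F (period 2, group 17) vs Ca (period 4, group 2): the stated order agrees with the simple trend.
(D) S (period 3, group 16) vs Sb (period 5, group 15): the stated order agrees with the simple trend.
The exception is (A): adding an electron to Sb's half-filled 5p³ is unfavourable, so Sn has the more exothermic EA.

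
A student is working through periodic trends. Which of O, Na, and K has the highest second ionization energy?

The second ionization energy removes an electron from the +1 ion. For each element: O⁺ still has 5 valence electrons; Na⁺ is the bare [Ne] core; K⁺ is the bare [Ar] core.
Usually core removal costs more than valence removal, but here the competition is close: a tightly held n=2 valence electron can cost more to remove than an n=3 core electron, so the actual values have to decide it.
The numbers (kJ/mol): O 3388, Na 4562, K 3052.
Overall IE_2 order: K < O < Na.

Na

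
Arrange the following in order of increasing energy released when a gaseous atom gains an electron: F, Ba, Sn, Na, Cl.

Electron affinity generally becomes more exothermic across a period toward the halogens and less exothermic down a group.
Neither a single period nor a single group — weigh both effects.
Na > Ba: period and group pull opposite ways; the down-group shift dominates (53 vs 14 kJ/mol).
Sn > Na: period and group pull opposite ways; the across-period shift dominates (107 vs 53 kJ/mol).
F > Sn: both effects reinforce here, so F is clearly the higher of the two.
Cl > F: this pair runs against the simple trend — see the exception note.
Note the exception: Cl has a higher electron affinity than F, contrary to the simple trend — F's small 2p subshell makes the incoming electron feel strong e⁻–e⁻ repulsion, so Cl actually releases more energy on gaining an electron.
For reference (kJ/mol): F 328, Na 53, Cl 349, Sn 107, Ba 14.
So from lowest to highest: Ba < Na < Sn < F < Cl.

Ba < Na < Sn < F < Cl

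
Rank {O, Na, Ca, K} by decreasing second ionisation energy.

The second ionization energy removes an electron from the +1 ion. For each element: O⁺ still has 5 valence electrons; Na⁺ is the bare [Ne] core; Ca⁺ still has 1 valence electron; K⁺ is the bare [Ar] core.
Usually core removal costs more than valence removal, but here the competition is close: a tightly held n=2 valence electron can cost more to remove than an n=3 core electron, so the actual values have to decide it.
Valence configurations: O⁺ [He]2s²2p³, Ca⁺ [Ar]4s¹.
Approximate IE_2 values (kJ/mol): O 3388, Na 4562, Ca 1145, K 3052.
Putting it together, IE_2: Ca < K < O < Na.

Na > O > K > Ca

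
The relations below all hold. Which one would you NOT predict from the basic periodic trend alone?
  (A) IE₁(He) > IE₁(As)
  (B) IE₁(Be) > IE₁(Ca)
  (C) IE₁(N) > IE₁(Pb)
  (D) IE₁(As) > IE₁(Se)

The general trend: first ionisation energy increases across a period and decreases down a group.
(A) He (period 1, group 18) vs As (period 4, group 15): the stated order agrees with the simple trend.
(B) Be (period 2, group 2) vs Ca (period 4, group 2): the stated order agrees with the simple trend.
(C) N (period 2, group 15) vs Pb (period 6, group 14): the stated order agrees with the simple trend.
(D) As (period 4, group 15) vs Se (period 4, group 16): the stated order contradicts the simple trend.
The exception is (D): Se (4p⁴) ionizes more easily than half-filled As (4p³).

(D)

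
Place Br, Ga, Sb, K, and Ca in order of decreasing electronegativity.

K is in period 4, group 1; Ca is in period 4, group 2; Ga is in period 4, group 13; Br is in period 4, group 17; Sb is in period 5, group 15.
Smaller atoms with higher effective nuclear charge are more electronegative.
Neither a single period nor a single group — weigh both effects.
Ca > K: both are in period 4; the period trend gives Ca the larger value.
Ga > Ca: Ga lies to the right of Ca in period 4, so the across-period effect alone puts Ga higher.
Sb > Ga: the two effects oppose for this pair; the across-period effect wins (2.05 vs 1.81).
Br > Sb: relative to Sb, both the across-period and down-group shifts push Br's electronegativity up.
For reference (Pauling): K 0.82, Ca 1.00, Ga 1.81, Br 2.96, Sb 2.05.
So from highest to lowest: Br > Sb > Ga > Ca > K.

Br > Sb > Ga > Ca > K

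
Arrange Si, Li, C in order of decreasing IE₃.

Li > C > Si

After 2 electrons have been removed, what remains? Si²⁺ still has 2 valence electrons; Li²⁺ is already 1 electron into the core; C²⁺ still has 2 valence electrons.
Core electrons are held far more tightly than valence electrons, so Li tops the IE_3 order.
Valence configurations: Si²⁺ [Ne]3s², C²⁺ [He]2s².
The numbers (kJ/mol): Si 3232, Li 11815, C 4620.
Putting it together, IE_3: Si < C < Li.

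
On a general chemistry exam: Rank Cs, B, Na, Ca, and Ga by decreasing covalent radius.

Cs > Ca > Na > Ga > B

B is in period 2, group 13; Na is in period 3, group 1; Ca is in period 4, group 2; Ga is in period 4, group 13; Cs is in period 6, group 1.
Radius decreases left→right (rising Z_eff, same n) and increases top→bottom (higher n).
Here both period and group differ, so the two effects have to be weighed against each other.
Ga > B: Ga sits below B in group 13, so the down-group effect alone puts Ga larger.
Na > Ga: the two effects oppose for this pair; the across-period effect wins (155 vs 124 pm).
Ca > Na: period and group pull opposite ways; the down-group shift dominates (171 vs 155 pm).
Cs > Ca: relative to Ca, both the across-period and down-group shifts push Cs's atomic radius up.
For reference (pm): B 85, Na 155, Ca 171, Ga 124, Cs 232.
So from largest to smallest: Cs > Ca > Na > Ga > B.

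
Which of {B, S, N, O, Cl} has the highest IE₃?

O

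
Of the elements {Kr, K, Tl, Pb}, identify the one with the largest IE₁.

Kr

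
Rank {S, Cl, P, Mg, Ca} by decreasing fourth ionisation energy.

Mg > Ca > Cl > P > S

After 3 electrons have been removed, what remains? S³⁺ still has 3 valence electrons; Cl³⁺ still has 4 valence electrons; P³⁺ still has 2 valence electrons; Mg³⁺ is already 1 electron into the core; Ca³⁺ is already 1 electron into the core.
Breaking into a closed-shell core is much more expensive than removing a leftover valence electron — Ca and Mg have the largest IE_4 here.
Valence configurations: S³⁺ [Ne]3s²3p¹, Cl³⁺ [Ne]3s²3p², P³⁺ [Ne]3s².
S³⁺ loses a lone 3p electron whereas P³⁺ must break into a filled 3s² pair, so IE_4(P) > IE_4(S) even though S has the higher nuclear charge.
Approximate IE_4 values (kJ/mol): S 4556, Cl 5159, P 4964, Mg 10543, Ca 6491.
So the fourth ionization energies run S < P < Cl < Ca < Mg.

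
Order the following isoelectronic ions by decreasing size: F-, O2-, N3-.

All of these have 10 electrons, so size is governed by nuclear charge alone: the more protons, the stronger the pull on the same electron cloud, and the smaller the ion.
Nuclear charges: F- (Z=9), O2- (Z=8), N3- (Z=7).
Largest to smallest: N3- > O2- > F-.

N3-, O2-, F-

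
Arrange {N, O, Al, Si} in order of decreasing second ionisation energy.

O, N, Al, Si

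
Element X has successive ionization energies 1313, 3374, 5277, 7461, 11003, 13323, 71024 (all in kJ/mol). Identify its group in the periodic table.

Look for the largest jump between consecutive ionization energies: IE7/IE6 ≈ 5.3, far larger than any earlier ratio.
That jump marks the point where a core electron is being removed. So the atom has 6 valence electrons.
A main-group element with 6 valence electrons is in group 16.

Group 16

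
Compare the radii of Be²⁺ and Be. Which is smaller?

Be²⁺

Forming Be²⁺ removes 2 electrons from Be. Fewer electrons for the same nuclear charge means less shielding and a higher Z_eff on the remaining electrons, and for main-group metals the entire outer shell is lost.
A cation is smaller than its parent atom: Be²⁺ < Be.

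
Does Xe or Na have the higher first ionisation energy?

Xe

Na is in period 3, group 1; Xe is in period 5, group 18.
First ionization energy rises across a period (greater Z_eff holds electrons more tightly) and falls down a group (valence electrons are farther from the nucleus).
Neither a single period nor a single group — weigh both effects.
Xe > Na: the two effects oppose for this pair; the across-period effect wins (1170 vs 496 kJ/mol).
Approximate values (kJ/mol): Na 496, Xe 1170.
So Xe has the higher first ionisation energy (Xe > Na).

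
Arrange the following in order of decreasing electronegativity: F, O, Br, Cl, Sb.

O is in period 2, group 16; F is in period 2, group 17; Cl is in period 3, group 17; Br is in period 4, group 17; Sb is in period 5, group 15.
EN rises left→right (higher Z_eff, smaller atoms) and falls top→bottom (larger, more shielded atoms).
Here both period and group differ, so the two effects have to be weighed against each other.
Br > Sb: relative to Sb, both the across-period and down-group shifts push Br's electronegativity up.
Cl > Br: Cl sits above Br in group 17, so the down-group effect alone puts Cl higher.
O > Cl: the two effects oppose for this pair; the down-group effect wins (3.44 vs 3.16).
F > O: F lies to the right of O in period 2, so the across-period effect alone puts F higher.
Approximate values (Pauling): O 3.44, F 3.98, Cl 3.16, Br 2.96, Sb 2.05.
So from highest to lowest: F > O > Cl > Br > Sb.

F, O, Cl, Br, Sb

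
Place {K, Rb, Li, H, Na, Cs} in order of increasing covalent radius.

H is in period 1, group 1; Li is in period 2, group 1; Na is in period 3, group 1; K is in period 4, group 1; Rb is in period 5, group 1; Cs is in period 6, group 1.
Across a period the added protons contract the valence shell; down a group each new principal shell makes the atom larger.
All are in group 1, so atomic radius increases down the group.
So from smallest to largest: H < Li < Na < K < Rb < Cs.

H, Li, Na, K, Rb, Cs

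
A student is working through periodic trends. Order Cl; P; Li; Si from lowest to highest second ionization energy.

IE_2 is the cost of taking one more electron from the +1 cation: Cl⁺ still has 6 valence electrons; P⁺ still has 4 valence electrons; Li⁺ is the bare [He] core; Si⁺ still has 3 valence electrons.
Pulling an electron out of a noble-gas core costs far more than removing a remaining valence electron, so Li sits at the high end of IE_2.
Valence configurations: Cl⁺ [Ne]3s²3p⁴, P⁺ [Ne]3s²3p², Si⁺ [Ne]3s²3p¹.
Tabulated IE_2 (kJ/mol): Cl 2298, P 1907, Li 7298, Si 1577.
Overall IE_2 order: Si < P < Cl < Li.

Si, P, Cl, Li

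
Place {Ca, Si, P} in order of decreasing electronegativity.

P > Si > Ca

Si is in period 3, group 14; P is in period 3, group 15; Ca is in period 4, group 2.
Atoms toward the upper right of the periodic table pull bonding electrons most strongly.
These span different periods and groups, so the two trends combine.
Si > Ca: relative to Ca, both the across-period and down-group shifts push Si's electronegativity up.
P > Si: both are in period 3; the period trend gives P the larger value.
For reference (Pauling): Si 1.90, P 2.19, Ca 1.00.
So from highest to lowest: P > Si > Ca.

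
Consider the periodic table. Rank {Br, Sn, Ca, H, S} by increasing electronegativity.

Ca < Sn < H < S < Br

H is in period 1, group 1; S is in period 3, group 16; Ca is in period 4, group 2; Br is in period 4, group 17; Sn is in period 5, group 14.
Electronegativity increases across a period and decreases down a group, tracking effective nuclear charge and atomic size.
Here both period and group differ, so the two effects have to be weighed against each other.
Sn > Ca: the two effects oppose for this pair; the across-period effect wins (1.96 vs 1.00).
H > Sn: the two effects oppose for this pair; the down-group effect wins (2.20 vs 1.96).
S > H: the two effects oppose for this pair; the across-period effect wins (2.58 vs 2.20).
Br > S: period and group pull opposite ways; the across-period shift dominates (2.96 vs 2.58).
For reference (Pauling): H 2.20, S 2.58, Ca 1.00, Br 2.96, Sn 1.96.
So from lowest to highest: Ca < Sn < H < S < Br.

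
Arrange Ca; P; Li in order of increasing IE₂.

Ca, P, Li

IE_2 is the cost of taking one more electron from the +1 cation: Ca⁺ still has 1 valence electron; P⁺ still has 4 valence electrons; Li⁺ is the bare [He] core.
Core electrons are held far more tightly than valence electrons, so Li tops the IE_2 order.
Valence configurations: Ca⁺ [Ar]4s¹, P⁺ [Ne]3s²3p².
Tabulated IE_2 (kJ/mol): Ca 1145, P 1907, Li 7298.
Hence IE_2: Ca < P < Li.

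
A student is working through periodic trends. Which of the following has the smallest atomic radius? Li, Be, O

O

Across a period the added protons contract the valence shell; down a group each new principal shell makes the atom larger.
All lie in period 2, so atomic radius increases right to left.
The smallest atomic radius among these belongs to O.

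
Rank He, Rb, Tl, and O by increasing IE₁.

Rb, Tl, O, He

He is in period 1, group 18; O is in period 2, group 16; Rb is in period 5, group 1; Tl is in period 6, group 13.
Removing the outermost electron gets harder across a period and easier down a group.
Neither a single period nor a single group — weigh both effects.
Tl > Rb: period and group pull opposite ways; the across-period shift dominates (589 vs 403 kJ/mol).
O > Tl: both effects reinforce here, so O is clearly the higher of the two.
He > O: both effects reinforce here, so He is clearly the higher of the two.
Tabulated first ionization energy (kJ/mol): He 2372, O 1314, Rb 403, Tl 589.
So from lowest to highest: Rb < Tl < O < He.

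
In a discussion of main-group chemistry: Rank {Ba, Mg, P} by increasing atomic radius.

P < Mg < Ba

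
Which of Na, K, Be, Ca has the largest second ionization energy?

The second ionization energy removes an electron from the +1 ion. For each element: Na⁺ is the bare [Ne] core; K⁺ is the bare [Ar] core; Be⁺ still has 1 valence electron; Ca⁺ still has 1 valence electron.
Breaking into a closed-shell core is much more expensive than removing a leftover valence electron — K and Na have the largest IE_2 here.
Valence configurations: Be⁺ [He]2s¹, Ca⁺ [Ar]4s¹.
Approximate IE_2 values (kJ/mol): Na 4562, K 3052, Be 1757, Ca 1145.
So the second ionization energies run Ca < Be < K < Na.

Na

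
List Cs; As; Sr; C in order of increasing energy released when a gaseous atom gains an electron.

C is in period 2, group 14; As is in period 4, group 15; Sr is in period 5, group 2; Cs is in period 6, group 1.
Adding an electron releases more energy for atoms nearer the top right (short of the noble gases).
Neither a single period nor a single group — weigh both effects.
Cs > Sr: this pair runs against the simple trend — see the exception note.
As > Cs: both effects reinforce here, so As is clearly the higher of the two.
C > As: the two effects oppose for this pair; the down-group effect wins (122 vs 78 kJ/mol).
Note the exception: Cs has a higher electron affinity than Sr, contrary to the simple trend — adding an electron to Sr (ns²) has to open a new, higher-energy np subshell, which is unfavourable.
Approximate values (kJ/mol): C 122, As 78, Sr 5, Cs 46.
So from lowest to highest: Sr < Cs < As < C.

Sr, Cs, As, C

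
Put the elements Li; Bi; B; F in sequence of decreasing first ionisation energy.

F, B, Bi, Li

Li is in period 2, group 1; B is in period 2, group 13; F is in period 2, group 17; Bi is in period 6, group 15.
Removing the outermost electron gets harder across a period and easier down a group.
Neither a single period nor a single group — weigh both effects.
Bi > Li: the two effects oppose for this pair; the across-period effect wins (703 vs 520 kJ/mol).
B > Bi: period and group pull opposite ways; the down-group shift dominates (801 vs 703 kJ/mol).
F > B: F lies to the right of B in period 2, so the across-period effect alone puts F higher.
Tabulated first ionization energy (kJ/mol): Li 520, B 801, F 1681, Bi 703.
So from highest to lowest: F > B > Bi > Li.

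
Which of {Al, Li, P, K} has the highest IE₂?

IE_2 is the cost of taking one more electron from the +1 cation: Al⁺ still has 2 valence electrons; Li⁺ is the bare [He] core; P⁺ still has 4 valence electrons; K⁺ is the bare [Ar] core.
Breaking into a closed-shell core is much more expensive than removing a leftover valence electron — K and Li have the largest IE_2 here.
Valence configurations: Al⁺ [Ne]3s², P⁺ [Ne]3s²3p².
Tabulated IE_2 (kJ/mol): Al 1817, Li 7298, P 1907, K 3052.
Overall IE_2 order: Al < P < K < Li.

Li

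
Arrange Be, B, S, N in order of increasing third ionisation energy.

S < B < N < Be

Consider each +2 ion: Be²⁺ is the bare [He] core; B²⁺ still has 1 valence electron; S²⁺ still has 4 valence electrons; N²⁺ still has 3 valence electrons.
Breaking into a closed-shell core is much more expensive than removing a leftover valence electron — Be has the largest IE_3 here.
Valence configurations: B²⁺ [He]2s¹, S²⁺ [Ne]3s²3p², N²⁺ [He]2s²2p¹.
The numbers (kJ/mol): Be 14849, B 3660, S 3357, N 4578.
Putting it together, IE_3: S < B < N < Be.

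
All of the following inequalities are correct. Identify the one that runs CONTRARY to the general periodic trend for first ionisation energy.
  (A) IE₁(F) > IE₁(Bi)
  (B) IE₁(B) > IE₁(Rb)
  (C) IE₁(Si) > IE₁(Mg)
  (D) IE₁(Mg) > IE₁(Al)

The general trend: first ionisation energy increases across a period and decreases down a group.
(A) F (period 2, group 17) vs Bi (period 6, group 15): the stated order agrees with the simple trend.
(B) B (period 2, group 13) vs Rb (period 5, group 1): the stated order agrees with the simple trend.
(C) Si (period 3, group 14) vs Mg (period 3, group 2): the stated order agrees with the simple trend.
(D) Mg (period 3, group 2) vs Al (period 3, group 13): the stated order contradicts the simple trend.
The exception is (D): Al's single 3p electron is easier to remove than one from Mg's filled 3s².

(D)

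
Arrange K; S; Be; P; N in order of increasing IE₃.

P < S < K < N < Be

After 2 electrons have been removed, what remains? K²⁺ is already 1 electron into the core; S²⁺ still has 4 valence electrons; Be²⁺ is the bare [He] core; P²⁺ still has 3 valence electrons; N²⁺ still has 3 valence electrons.
Usually core removal costs more than valence removal, but here the competition is close: a tightly held n=2 valence electron can cost more to remove than an n=3 core electron, so the actual values have to decide it.
Valence configurations: S²⁺ [Ne]3s²3p², P²⁺ [Ne]3s²3p¹, N²⁺ [He]2s²2p¹.
Approximate IE_3 values (kJ/mol): K 4420, S 3357, Be 14849, P 2914, N 4578.
So the third ionization energies run P < S < K < N < Be.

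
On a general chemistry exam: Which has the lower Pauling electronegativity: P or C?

P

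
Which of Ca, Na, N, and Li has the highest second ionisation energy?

Li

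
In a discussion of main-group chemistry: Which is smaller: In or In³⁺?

In³⁺

Forming In³⁺ removes 3 electrons from In. Fewer electrons for the same nuclear charge means less shielding and a higher Z_eff on the remaining electrons, and for main-group metals the entire outer shell is lost.
A cation is smaller than its parent atom: In³⁺ < In.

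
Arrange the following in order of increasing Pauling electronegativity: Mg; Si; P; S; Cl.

Mg is in period 3, group 2; Si is in period 3, group 14; P is in period 3, group 15; S is in period 3, group 16; Cl is in period 3, group 17.
Atoms toward the upper right of the periodic table pull bonding electrons most strongly.
All lie in period 3, so electronegativity increases left to right.
So from lowest to highest: Mg < Si < P < S < Cl.

Mg < Si < P < S < Cl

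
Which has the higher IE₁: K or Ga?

Ga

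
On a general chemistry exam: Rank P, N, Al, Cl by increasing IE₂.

IE_2 is the cost of taking one more electron from the +1 cation: P⁺ still has 4 valence electrons; N⁺ still has 4 valence electrons; Al⁺ still has 2 valence electrons; Cl⁺ still has 6 valence electrons.
All are still removing valence electrons, so compare the +1 ions as you would atoms: IE_2 generally rises across a period (higher Z_eff) and falls down a group (larger shell), subject to the usual subshell exceptions.
Valence configurations: P⁺ [Ne]3s²3p², N⁺ [He]2s²2p², Al⁺ [Ne]3s², Cl⁺ [Ne]3s²3p⁴.
The numbers (kJ/mol): P 1907, N 2856, Al 1817, Cl 2298.
Overall IE_2 order: Al < P < Cl < N.

Al, P, Cl, N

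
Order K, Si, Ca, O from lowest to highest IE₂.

Ca < Si < K < O

IE_2 is the cost of taking one more electron from the +1 cation: K⁺ is the bare [Ar] core; Si⁺ still has 3 valence electrons; Ca⁺ still has 1 valence electron; O⁺ still has 5 valence electrons.
Usually core removal costs more than valence removal, but here the competition is close: a tightly held n=2 valence electron can cost more to remove than an n=3 core electron, so the actual values have to decide it.
Valence configurations: Si⁺ [Ne]3s²3p¹, Ca⁺ [Ar]4s¹, O⁺ [He]2s²2p³.
The numbers (kJ/mol): K 3052, Si 1577, Ca 1145, O 3388.
Overall IE_2 order: Ca < Si < K < O.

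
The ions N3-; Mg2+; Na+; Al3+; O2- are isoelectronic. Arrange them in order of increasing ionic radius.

All of these have 10 electrons, so size is governed by nuclear charge alone: the more protons, the stronger the pull on the same electron cloud, and the smaller the ion.
Nuclear charges: Al3+ (Z=13), Mg2+ (Z=12), Na+ (Z=11), O2- (Z=8), N3- (Z=7).
Smallest to largest: Al3+ < Mg2+ < Na+ < O2- < N3-.

Al3+, Mg2+, Na+, O2-, N3-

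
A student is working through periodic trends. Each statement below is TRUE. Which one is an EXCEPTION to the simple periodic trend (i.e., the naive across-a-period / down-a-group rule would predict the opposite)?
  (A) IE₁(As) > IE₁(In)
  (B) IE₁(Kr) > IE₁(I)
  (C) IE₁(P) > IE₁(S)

(C)

The general trend: first ionization energy increases across a period and decreases down a group.
(A) As (period 4, group 15) vs In (period 5, group 13): the stated order agrees with the simple trend.
(B) Kr (period 4, group 18) vs I (period 5, group 17): the stated order agrees with the simple trend.
(C) P (period 3, group 15) vs S (period 3, group 16): the stated order contradicts the simple trend.
The exception is (C): S (3p⁴) ionizes more easily than half-filled P (3p³) because the paired 3p electron in S is pushed out by e⁻–e⁻ repulsion.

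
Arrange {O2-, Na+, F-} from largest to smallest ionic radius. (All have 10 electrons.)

O2- > F- > Na+

All of these have 10 electrons, so size is governed by nuclear charge alone: the more protons, the stronger the pull on the same electron cloud, and the smaller the ion.
Nuclear charges: Na+ (Z=11), F- (Z=9), O2- (Z=8).
Largest to smallest: O2- > F- > Na+.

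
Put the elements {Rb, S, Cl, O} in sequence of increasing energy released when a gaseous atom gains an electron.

Rb < O < S < Cl

O is in period 2, group 16; S is in period 3, group 16; Cl is in period 3, group 17; Rb is in period 5, group 1.
Atoms with high Z_eff and room in the valence shell (especially the halogens) have the most exothermic electron affinities.
Neither a single period nor a single group — weigh both effects.
O > Rb: relative to Rb, both the across-period and down-group shifts push O's electron affinity up.
S > O: this pair runs against the simple trend — see the exception note.
Cl > S: Cl lies to the right of S in period 3, so the across-period effect alone puts Cl higher.
Note the exception: S has a higher electron affinity than O, contrary to the simple trend — the compact 2p subshell of O repels the added electron more than S's larger 3p does.
Approximate values (kJ/mol): O 141, S 200, Cl 349, Rb 47.
So from lowest to highest: Rb < O < S < Cl.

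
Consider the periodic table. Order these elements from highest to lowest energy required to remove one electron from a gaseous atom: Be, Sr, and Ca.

Be > Ca > Sr

Be is in period 2, group 2; Ca is in period 4, group 2; Sr is in period 5, group 2.
IE₁ increases left→right with effective nuclear charge and decreases top→bottom as the valence shell moves farther out.
All are in group 2, so first ionization energy increases up the group.
So from highest to lowest: Be > Ca > Sr.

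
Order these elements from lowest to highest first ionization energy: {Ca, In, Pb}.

In < Ca < Pb

Ca is in period 4, group 2; In is in period 5, group 13; Pb is in period 6, group 14.
Across a period the outer electron is held more tightly (higher IE₁); down a group it sits in a higher shell, more shielded, and comes off more easily.
These sit on a diagonal, where the across-period and down-group effects partly cancel.
Ca > In: period and group pull opposite ways; the down-group shift dominates (590 vs 558 kJ/mol).
Pb > Ca: the two effects oppose for this pair; the across-period effect wins (716 vs 590 kJ/mol).
For reference (kJ/mol): Ca 590, In 558, Pb 716.
So from lowest to highest: In < Ca < Pb.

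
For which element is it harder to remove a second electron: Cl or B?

IE_2 is the cost of taking one more electron from the +1 cation: Cl⁺ still has 6 valence electrons; B⁺ still has 2 valence electrons.
All are still removing valence electrons, so compare the +1 ions as you would atoms: IE_2 generally rises across a period (higher Z_eff) and falls down a group (larger shell), subject to the usual subshell exceptions.
Valence configurations: Cl⁺ [Ne]3s²3p⁴, B⁺ [He]2s².
The numbers (kJ/mol): Cl 2298, B 2427.
Putting it together, IE_2: Cl < B.

B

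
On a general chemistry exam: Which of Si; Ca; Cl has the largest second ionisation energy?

The second ionization energy removes an electron from the +1 ion. For each element: Si⁺ still has 3 valence electrons; Ca⁺ still has 1 valence electron; Cl⁺ still has 6 valence electrons.
All are still removing valence electrons, so compare the +1 ions as you would atoms: IE_2 generally rises across a period (higher Z_eff) and falls down a group (larger shell), subject to the usual subshell exceptions.
Valence configurations: Si⁺ [Ne]3s²3p¹, Ca⁺ [Ar]4s¹, Cl⁺ [Ne]3s²3p⁴.
Tabulated IE_2 (kJ/mol): Si 1577, Ca 1145, Cl 2298.
Putting it together, IE_2: Ca < Si < Cl.

Cl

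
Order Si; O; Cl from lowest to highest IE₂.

Si < Cl < O

The second ionization energy removes an electron from the +1 ion. For each element: Si⁺ still has 3 valence electrons; O⁺ still has 5 valence electrons; Cl⁺ still has 6 valence electrons.
All are still removing valence electrons, so compare the +1 ions as you would atoms: IE_2 generally rises across a period (higher Z_eff) and falls down a group (larger shell), subject to the usual subshell exceptions.
Valence configurations: Si⁺ [Ne]3s²3p¹, O⁺ [He]2s²2p³, Cl⁺ [Ne]3s²3p⁴.
Tabulated IE_2 (kJ/mol): Si 1577, O 3388, Cl 2298.
Hence IE_2: Si < Cl < O.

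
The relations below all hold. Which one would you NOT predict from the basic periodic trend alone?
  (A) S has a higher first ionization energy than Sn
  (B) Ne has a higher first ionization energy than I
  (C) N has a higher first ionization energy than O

The general trend: first ionization energy increases across a period and decreases down a group.
(A) S (period 3, group 16) vs Sn (period 5, group 14): the stated order agrees with the simple trend.
(B) Ne (period 2, group 18) vs I (period 5, group 17): the stated order agrees with the simple trend.
(C) N (period 2, group 15) vs O (period 2, group 16): the stated order contradicts the simple trend.
The exception is (C): pairing an electron in O's 2p⁴ costs repulsion energy, so O ionizes more easily than half-filled N (2p³).

(C)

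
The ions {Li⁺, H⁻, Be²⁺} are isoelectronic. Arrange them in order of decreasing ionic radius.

H⁻, Li⁺, Be²⁺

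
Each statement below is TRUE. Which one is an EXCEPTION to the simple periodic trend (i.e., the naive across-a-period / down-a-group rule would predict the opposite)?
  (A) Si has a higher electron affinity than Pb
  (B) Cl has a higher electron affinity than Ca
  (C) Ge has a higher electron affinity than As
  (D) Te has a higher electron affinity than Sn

The general trend: electron affinity increases across a period and decreases down a group.
(A) Si (period 3, group 14) vs Pb (period 6, group 14): the stated order agrees with the simple trend.
(B) Cl (period 3, group 17) vs Ca (period 4, group 2): the stated order agrees with the simple trend.
(C) Ge (period 4, group 14) vs As (period 4, group 15): the stated order contradicts the simple trend.
(D) Te (period 5, group 16) vs Sn (period 5, group 14): the stated order agrees with the simple trend.
The exception is (C): adding an electron to As's half-filled 4p³ is unfavourable, so Ge (4p²) has the more exothermic EA.

(C)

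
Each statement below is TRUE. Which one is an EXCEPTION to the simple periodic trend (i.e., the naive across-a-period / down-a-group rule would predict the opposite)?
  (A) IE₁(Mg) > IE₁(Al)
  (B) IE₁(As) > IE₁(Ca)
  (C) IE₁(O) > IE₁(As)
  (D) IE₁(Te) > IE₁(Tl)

(A)

The general trend: first ionization energy increases across a period and decreases down a group.
(A) Mg (period 3, group 2) vs Al (period 3, group 13): the stated order contradicts the simple trend.
(B) As (period 4, group 15) vs Ca (period 4, group 2): the stated order agrees with the simple trend.
(C) O (period 2, group 16) vs As (period 4, group 15): the stated order agrees with the simple trend.
(D) Te (period 5, group 16) vs Tl (period 6, group 13): the stated order agrees with the simple trend.
The exception is (A): Al's single 3p electron is easier to remove than one from Mg's filled 3s².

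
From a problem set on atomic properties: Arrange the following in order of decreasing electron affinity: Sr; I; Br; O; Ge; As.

Br > I > O > Ge > As > Sr

EA tends to increase across a period and decrease down a group, though the pattern is less regular than for IE or radius.
Neither a single period nor a single group — weigh both effects.
As > Sr: both effects reinforce here, so As is clearly the higher of the two.
Ge > As: this pair runs against the simple trend — see the exception note.
O > Ge: both effects reinforce here, so O is clearly the higher of the two.
I > O: period and group pull opposite ways; the across-period shift dominates (295 vs 141 kJ/mol).
Br > I: they share group 17; the group trend gives Br the larger value.
Note the exception: Ge has a higher electron affinity than As, contrary to the simple trend — adding an electron to As's half-filled 4p³ is unfavourable, so Ge (4p²) has the more exothermic EA.
Approximate values (kJ/mol): O 141, Ge 119, As 78, Br 325, Sr 5, I 295.
So from highest to lowest: Br > I > O > Ge > As > Sr.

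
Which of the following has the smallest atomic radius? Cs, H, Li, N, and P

Radius decreases left→right (rising Z_eff, same n) and increases top→bottom (higher n).
These span different periods and groups, so the two trends combine.
N > H: period and group pull opposite ways; the down-group shift dominates (71 vs 32 pm).
P > N: P sits below N in group 15, so the down-group effect alone puts P larger.
Li > P: the two effects oppose for this pair; the across-period effect wins (133 vs 111 pm).
Cs > Li: they share group 1; the group trend gives Cs the larger value.
Approximate values (pm): H 32, Li 133, N 71, P 111, Cs 232.
The smallest atomic radius among these belongs to H.

H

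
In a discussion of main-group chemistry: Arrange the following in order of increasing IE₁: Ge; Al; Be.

Be is in period 2, group 2; Al is in period 3, group 13; Ge is in period 4, group 14.
Across a period the outer electron is held more tightly (higher IE₁); down a group it sits in a higher shell, more shielded, and comes off more easily.
A diagonal step moves right (one effect) and down (the opposite effect) at once.
Ge > Al: period and group pull opposite ways; the across-period shift dominates (762 vs 578 kJ/mol).
Be > Ge: period and group pull opposite ways; the down-group shift dominates (900 vs 762 kJ/mol).
Tabulated first ionization energy (kJ/mol): Be 900, Al 578, Ge 762.
So from lowest to highest: Al < Ge < Be.

Al < Ge < Be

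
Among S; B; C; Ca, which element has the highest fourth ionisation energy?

Consider each +3 ion: S³⁺ still has 3 valence electrons; B³⁺ is the bare [He] core; C³⁺ still has 1 valence electron; Ca³⁺ is already 1 electron into the core.
Breaking into a closed-shell core is much more expensive than removing a leftover valence electron — Ca and B have the largest IE_4 here.
Valence configurations: S³⁺ [Ne]3s²3p¹, C³⁺ [He]2s¹.
Approximate IE_4 values (kJ/mol): S 4556, B 25026, C 6223, Ca 6491.
Putting it together, IE_4: S < C < Ca < B.

B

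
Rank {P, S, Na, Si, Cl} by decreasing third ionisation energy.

After 2 electrons have been removed, what remains? P²⁺ still has 3 valence electrons; S²⁺ still has 4 valence electrons; Na²⁺ is already 1 electron into the core; Si²⁺ still has 2 valence electrons; Cl²⁺ still has 5 valence electrons.
Core electrons are held far more tightly than valence electrons, so Na tops the IE_3 order.
Valence configurations: P²⁺ [Ne]3s²3p¹, S²⁺ [Ne]3s²3p², Si²⁺ [Ne]3s², Cl²⁺ [Ne]3s²3p³.
P²⁺ loses a lone 3p electron whereas Si²⁺ must break into a filled 3s² pair, so IE_3(Si) > IE_3(P) even though P has the higher nuclear charge.
Tabulated IE_3 (kJ/mol): P 2914, S 3357, Na 6910, Si 3232, Cl 3822.
Overall IE_3 order: P < Si < S < Cl < Na.

Na, Cl, S, Si, P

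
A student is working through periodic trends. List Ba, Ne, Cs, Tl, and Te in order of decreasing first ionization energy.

Ne is in period 2, group 18; Te is in period 5, group 16; Cs is in period 6, group 1; Ba is in period 6, group 2; Tl is in period 6, group 13.
Across a period the outer electron is held more tightly (higher IE₁); down a group it sits in a higher shell, more shielded, and comes off more easily.
These span different periods and groups, so the two trends combine.
Ba > Cs: Ba lies to the right of Cs in period 6, so the across-period effect alone puts Ba higher.
Tl > Ba: Tl lies to the right of Ba in period 6, so the across-period effect alone puts Tl higher.
Te > Tl: both effects reinforce here, so Te is clearly the higher of the two.
Ne > Te: relative to Te, both the across-period and down-group shifts push Ne's first ionization energy up.
For reference (kJ/mol): Ne 2081, Te 869, Cs 376, Ba 503, Tl 589.
So from highest to lowest: Ne > Te > Tl > Ba > Cs.

Ne > Te > Tl > Ba > Cs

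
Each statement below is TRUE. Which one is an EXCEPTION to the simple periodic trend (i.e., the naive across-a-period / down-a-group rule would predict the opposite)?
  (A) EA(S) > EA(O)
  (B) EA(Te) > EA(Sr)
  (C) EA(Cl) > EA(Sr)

(A)

The general trend: electron affinity increases across a period and decreases down a group.
(A) S (period 3, group 16) vs O (period 2, group 16): the stated order contradicts the simple trend.
(B) Te (period 5, group 16) vs Sr (period 5, group 2): the stated order agrees with the simple trend.
(C) Cl (period 3, group 17) vs Sr (period 5, group 2): the stated order agrees with the simple trend.
The exception is (A): the compact 2p subshell of O repels the added electron more than S's larger 3p does.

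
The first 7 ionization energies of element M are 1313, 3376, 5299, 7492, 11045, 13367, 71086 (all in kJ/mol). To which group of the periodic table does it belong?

Group 16

Look for the largest jump between consecutive ionization energies: IE7/IE6 ≈ 5.3, far larger than any earlier ratio.
That jump marks the point where a core electron is being removed. So the atom has 6 valence electrons.
A main-group element with 6 valence electrons is in group 16.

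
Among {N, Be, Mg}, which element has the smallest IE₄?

Consider each +3 ion: N³⁺ still has 2 valence electrons; Be³⁺ is already 1 electron into the core; Mg³⁺ is already 1 electron into the core.
Core electrons are held far more tightly than valence electrons, so Mg and Be top the IE_4 order.
Approximate IE_4 values (kJ/mol): N 7475, Be 21007, Mg 10543.
So the fourth ionization energies run N < Mg < Be.

N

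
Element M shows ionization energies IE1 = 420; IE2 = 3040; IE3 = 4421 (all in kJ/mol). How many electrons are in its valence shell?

Look for the largest jump between consecutive ionization energies: IE2/IE1 ≈ 7.2, far larger than any earlier ratio.
That jump marks the point where a core electron is being removed. So the atom has 1 valence electron.

1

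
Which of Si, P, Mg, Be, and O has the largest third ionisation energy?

Consider each +2 ion: Si²⁺ still has 2 valence electrons; P²⁺ still has 3 valence electrons; Mg²⁺ is the bare [Ne] core; Be²⁺ is the bare [He] core; O²⁺ still has 4 valence electrons.
Core electrons are held far more tightly than valence electrons, so Mg and Be top the IE_3 order.
Valence configurations: Si²⁺ [Ne]3s², P²⁺ [Ne]3s²3p¹, O²⁺ [He]2s²2p².
P²⁺ loses a lone 3p electron whereas Si²⁺ must break into a filled 3s² pair, so IE_3(Si) > IE_3(P) even though P has the higher nuclear charge.
Tabulated IE_3 (kJ/mol): Si 3232, P 2914, Mg 7733, Be 14849, O 5300.
Overall IE_3 order: P < Si < O < Mg < Be.

Be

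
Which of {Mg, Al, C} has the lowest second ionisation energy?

Mg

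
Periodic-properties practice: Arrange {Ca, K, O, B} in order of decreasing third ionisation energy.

O > Ca > K > B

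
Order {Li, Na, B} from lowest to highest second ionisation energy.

Consider each +1 ion: Li⁺ is the bare [He] core; Na⁺ is the bare [Ne] core; B⁺ still has 2 valence electrons.
Breaking into a closed-shell core is much more expensive than removing a leftover valence electron — Na and Li have the largest IE_2 here.
Approximate IE_2 values (kJ/mol): Li 7298, Na 4562, B 2427.
So the second ionization energies run B < Na < Li.

B, Na, Li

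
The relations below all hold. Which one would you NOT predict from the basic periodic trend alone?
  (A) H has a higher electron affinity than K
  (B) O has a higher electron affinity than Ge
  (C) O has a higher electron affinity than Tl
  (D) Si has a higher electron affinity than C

The general trend: electron affinity increases across a period and decreases down a group.
(A) H (period 1, group 1) vs K (period 4, group 1): the stated order agrees with the simple trend.
(B) O (period 2, group 16) vs Ge (period 4, group 14): the stated order agrees with the simple trend.
(C) O (period 2, group 16) vs Tl (period 6, group 13): the stated order agrees with the simple trend.
(D) Si (period 3, group 14) vs C (period 2, group 14): the stated order contradicts the simple trend.
The exception is (D): Si's larger, more diffuse 3p orbitals accept an added electron slightly more readily than C's compact 2p.

(D)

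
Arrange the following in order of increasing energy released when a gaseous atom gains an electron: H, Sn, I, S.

H, Sn, S, I

H is in period 1, group 1; S is in period 3, group 16; Sn is in period 5, group 14; I is in period 5, group 17.
Adding an electron releases more energy for atoms nearer the top right (short of the noble gases).
These span different periods and groups, so the two trends combine.
Sn > H: the two effects oppose for this pair; the across-period effect wins (107 vs 73 kJ/mol).
S > Sn: both effects reinforce here, so S is clearly the higher of the two.
I > S: period and group pull opposite ways; the across-period shift dominates (295 vs 200 kJ/mol).
Tabulated electron affinity (kJ/mol): H 73, S 200, Sn 107, I 295.
So from lowest to highest: H < Sn < S < I.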